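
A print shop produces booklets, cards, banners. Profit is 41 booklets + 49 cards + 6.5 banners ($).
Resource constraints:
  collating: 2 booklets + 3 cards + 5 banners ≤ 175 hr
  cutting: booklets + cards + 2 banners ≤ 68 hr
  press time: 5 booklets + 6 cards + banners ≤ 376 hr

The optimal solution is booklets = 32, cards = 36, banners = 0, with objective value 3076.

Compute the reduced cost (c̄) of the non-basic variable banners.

Binding: cutting and press time. Non-binding: collating (3 unused).
By complementary slackness, y = 0 for the non-binding constraint.
The binding rows give the dual system: 1·y_cutting + 5·y_press time = 41 and 1·y_cutting + 6·y_press time = 49.
Solving: y_cutting = 1, y_press time = 8.
Reduced cost of banners: c₃ − yᵀa₃ = 6.5 − (1·2 + 8·1) = 6.5 − 10 = -3.5.

-3.5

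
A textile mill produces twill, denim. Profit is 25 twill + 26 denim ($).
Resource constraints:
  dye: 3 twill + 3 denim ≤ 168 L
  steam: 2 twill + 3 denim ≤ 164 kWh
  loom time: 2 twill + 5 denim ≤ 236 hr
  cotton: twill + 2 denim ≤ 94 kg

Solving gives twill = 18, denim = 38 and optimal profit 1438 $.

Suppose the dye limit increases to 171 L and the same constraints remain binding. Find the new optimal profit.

1462

Binding: dye and cotton. Non-binding: steam (14 unused), loom time (10 unused).
Slack constraints have shadow price 0 (complementary slackness).
From A_Bᵀ y = c: 3·y_dye + 1·y_cotton = 25; 3·y_dye + 2·y_cotton = 26.
This yields shadow prices y_dye = 8, y_cotton = 1.
Δz = y_dye·Δb = 8 × (3) = 24, so new z* = 1438 + 24 = 1462.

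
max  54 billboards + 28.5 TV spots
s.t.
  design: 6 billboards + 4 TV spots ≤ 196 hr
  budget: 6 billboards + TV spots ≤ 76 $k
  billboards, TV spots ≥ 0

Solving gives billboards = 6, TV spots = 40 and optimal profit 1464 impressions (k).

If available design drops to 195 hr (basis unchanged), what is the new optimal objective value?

1457.5

Check each constraint at x*: design 196/196 (tight); budget 76/76 (tight).
From A_Bᵀ y = c: 6·y_design + 6·y_budget = 54; 4·y_design + 1·y_budget = 28.5.
Solving: y_design = 6.5, y_budget = 2.5.
Δz = y_design·Δb = 6.5 × (-1) = -6.5, so new z* = 1464 − 6.5 = 1457.5.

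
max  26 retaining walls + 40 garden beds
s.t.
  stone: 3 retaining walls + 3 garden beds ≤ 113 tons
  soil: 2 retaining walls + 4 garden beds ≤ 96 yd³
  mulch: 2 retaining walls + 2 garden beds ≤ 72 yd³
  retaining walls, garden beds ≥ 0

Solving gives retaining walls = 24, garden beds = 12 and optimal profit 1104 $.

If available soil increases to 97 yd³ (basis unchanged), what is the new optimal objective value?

1111

At the optimum: stone uses 108 of 113 (slack = 5); soil uses 96 of 96 (binding); mulch uses 72 of 72 (binding).
Since stone is not tight, its dual is 0.
From A_Bᵀ y = c: 2·y_soil + 2·y_mulch = 26; 4·y_soil + 2·y_mulch = 40.
Solving: y_soil = 7, y_mulch = 6.
Δz = y_soil·Δb = 7 × (1) = 7, so new z* = 1104 + 7 = 1111.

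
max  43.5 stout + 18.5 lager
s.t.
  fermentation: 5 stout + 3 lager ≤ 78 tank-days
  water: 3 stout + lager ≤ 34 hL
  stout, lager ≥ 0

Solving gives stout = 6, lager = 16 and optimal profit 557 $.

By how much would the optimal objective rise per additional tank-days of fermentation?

3

Both fermentation and water are binding at x*.
Dual feasibility on the basic columns requires 5·y_fermentation + 3·y_water = 43.5, 3·y_fermentation + 1·y_water = 18.5.
This yields shadow prices y_fermentation = 3, y_water = 9.5.
Shadow price of fermentation = 3.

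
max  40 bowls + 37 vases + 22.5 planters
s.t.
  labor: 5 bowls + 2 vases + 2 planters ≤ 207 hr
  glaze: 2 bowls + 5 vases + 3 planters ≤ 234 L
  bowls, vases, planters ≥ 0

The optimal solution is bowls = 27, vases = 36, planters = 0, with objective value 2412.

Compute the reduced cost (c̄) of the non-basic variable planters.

-4.5

Both labor and glaze are binding at x*.
Dual feasibility on the basic columns requires 5·y_labor + 2·y_glaze = 40, 2·y_labor + 5·y_glaze = 37.
→ y_labor = 6 and y_glaze = 5.
Reduced cost of planters: c₃ − yᵀa₃ = 22.5 − (6·2 + 5·3) = 22.5 − 27 = -4.5.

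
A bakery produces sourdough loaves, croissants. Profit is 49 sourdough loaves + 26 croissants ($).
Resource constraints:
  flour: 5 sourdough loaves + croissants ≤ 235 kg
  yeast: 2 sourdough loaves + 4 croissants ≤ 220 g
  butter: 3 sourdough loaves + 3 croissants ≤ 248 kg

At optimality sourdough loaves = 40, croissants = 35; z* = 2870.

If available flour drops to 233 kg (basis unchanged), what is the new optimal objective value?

Check each constraint at x*: flour 235/235 (tight); yeast 220/220 (tight); butter 225/248 (slack 23).
Since butter is not tight, its dual is 0.
Dual feasibility on the basic columns requires 5·y_flour + 2·y_yeast = 49, 1·y_flour + 4·y_yeast = 26.
Solving: y_flour = 8, y_yeast = 4.5.
Δz = y_flour·Δb = 8 × (-2) = -16, so new z* = 2870 − 16 = 2854.

2854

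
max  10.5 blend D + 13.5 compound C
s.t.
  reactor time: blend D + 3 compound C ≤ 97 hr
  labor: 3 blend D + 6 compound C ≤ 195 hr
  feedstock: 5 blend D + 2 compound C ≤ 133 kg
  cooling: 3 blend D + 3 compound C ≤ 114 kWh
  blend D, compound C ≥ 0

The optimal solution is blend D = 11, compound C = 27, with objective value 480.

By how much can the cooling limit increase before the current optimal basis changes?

Binding constraints: labor, cooling. The basis is B = [[3,6],[3,3]] with det -9.
Per unit increase in cooling, x* moves by d = (0.6667, -0.3333).
The basis stays optimal until feedstock becomes binding; allowable increase = 9 kWh.

9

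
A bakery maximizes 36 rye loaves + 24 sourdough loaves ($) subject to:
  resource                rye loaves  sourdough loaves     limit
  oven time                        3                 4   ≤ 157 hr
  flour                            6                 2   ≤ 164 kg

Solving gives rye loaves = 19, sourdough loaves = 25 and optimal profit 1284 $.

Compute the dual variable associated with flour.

Check each constraint at x*: oven time 157/157 (tight); flour 164/164 (tight).
Dual feasibility on the basic columns requires 3·y_oven time + 6·y_flour = 36, 4·y_oven time + 2·y_flour = 24.
→ y_oven time = 4 and y_flour = 4.
Shadow price of flour = 4.

4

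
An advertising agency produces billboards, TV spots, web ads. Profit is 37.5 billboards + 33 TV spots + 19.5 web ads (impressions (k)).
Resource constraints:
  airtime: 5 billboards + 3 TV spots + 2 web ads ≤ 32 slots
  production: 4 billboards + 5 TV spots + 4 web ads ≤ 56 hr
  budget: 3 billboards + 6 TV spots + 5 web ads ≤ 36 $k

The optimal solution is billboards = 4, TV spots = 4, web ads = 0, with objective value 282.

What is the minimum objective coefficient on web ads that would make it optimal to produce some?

Binding: airtime and budget. Non-binding: production (20 unused).
Slack constraints have shadow price 0 (complementary slackness).
Dual feasibility on the basic columns requires 5·y_airtime + 3·y_budget = 37.5, 3·y_airtime + 6·y_budget = 33.
Solving: y_airtime = 6, y_budget = 2.5.
web ads enters the basis when its profit ≥ yᵀa₃ = 6·2 + 2.5·5 = 24.5.

24.5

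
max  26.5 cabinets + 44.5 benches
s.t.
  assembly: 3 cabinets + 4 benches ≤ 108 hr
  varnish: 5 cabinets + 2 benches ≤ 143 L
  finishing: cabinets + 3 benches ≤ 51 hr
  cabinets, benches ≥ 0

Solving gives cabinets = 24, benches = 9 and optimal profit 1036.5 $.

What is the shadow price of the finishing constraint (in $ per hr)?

5.5

At the optimum: assembly uses 108 of 108 (binding); varnish uses 138 of 143 (slack = 5); finishing uses 51 of 51 (binding).
By complementary slackness, y = 0 for the non-binding constraint.
From A_Bᵀ y = c: 3·y_assembly + 1·y_finishing = 26.5; 4·y_assembly + 3·y_finishing = 44.5.
Solving: y_assembly = 7, y_finishing = 5.5.
Shadow price of finishing = 5.5.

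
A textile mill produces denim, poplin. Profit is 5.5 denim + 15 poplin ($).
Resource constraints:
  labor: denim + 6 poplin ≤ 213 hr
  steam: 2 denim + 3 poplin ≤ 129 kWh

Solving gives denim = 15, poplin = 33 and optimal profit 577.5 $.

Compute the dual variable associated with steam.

2

Both labor and steam are binding at x*.
Dual feasibility on the basic columns requires 1·y_labor + 2·y_steam = 5.5, 6·y_labor + 3·y_steam = 15.
Solving: y_labor = 1.5, y_steam = 2.
Shadow price of steam = 2.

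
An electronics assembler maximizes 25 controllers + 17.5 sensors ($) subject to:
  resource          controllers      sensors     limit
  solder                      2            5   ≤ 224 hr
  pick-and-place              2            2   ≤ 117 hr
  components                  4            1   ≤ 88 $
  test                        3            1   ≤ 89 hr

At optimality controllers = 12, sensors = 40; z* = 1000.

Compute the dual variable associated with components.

Check each constraint at x*: solder 224/224 (tight); pick-and-place 104/117 (slack 13); components 88/88 (tight); test 76/89 (slack 13).
By complementary slackness, y = 0 for the non-binding constraints.
Dual feasibility on the basic columns requires 2·y_solder + 4·y_components = 25, 5·y_solder + 1·y_components = 17.5.
This yields shadow prices y_solder = 2.5, y_components = 5.
Shadow price of components = 5.

5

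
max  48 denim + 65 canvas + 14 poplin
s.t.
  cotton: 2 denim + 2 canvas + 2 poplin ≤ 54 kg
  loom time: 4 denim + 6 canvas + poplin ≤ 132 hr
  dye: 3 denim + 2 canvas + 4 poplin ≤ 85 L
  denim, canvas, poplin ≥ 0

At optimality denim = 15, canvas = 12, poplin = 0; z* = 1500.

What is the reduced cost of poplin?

Check each constraint at x*: cotton 54/54 (tight); loom time 132/132 (tight); dye 69/85 (slack 16).
By complementary slackness, y = 0 for the non-binding constraint.
The binding rows give the dual system: 2·y_cotton + 4·y_loom time = 48 and 2·y_cotton + 6·y_loom time = 65.
Solving: y_cotton = 7, y_loom time = 8.5.
Reduced cost of poplin: c₃ − yᵀa₃ = 14 − (7·2 + 8.5·1) = 14 − 22.5 = -8.5.

-8.5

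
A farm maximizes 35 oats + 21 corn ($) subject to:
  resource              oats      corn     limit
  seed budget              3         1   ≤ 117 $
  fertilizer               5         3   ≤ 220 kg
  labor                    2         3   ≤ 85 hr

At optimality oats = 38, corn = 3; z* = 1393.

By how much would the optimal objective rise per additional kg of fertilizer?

Check each constraint at x*: seed budget 117/117 (tight); fertilizer 199/220 (slack 21); labor 85/85 (tight).
Since fertilizer is not tight, its dual is 0.
The binding rows give the dual system: 3·y_seed budget + 2·y_labor = 35 and 1·y_seed budget + 3·y_labor = 21.
Solving: y_seed budget = 9, y_labor = 4.
Shadow price of fertilizer = 0.

0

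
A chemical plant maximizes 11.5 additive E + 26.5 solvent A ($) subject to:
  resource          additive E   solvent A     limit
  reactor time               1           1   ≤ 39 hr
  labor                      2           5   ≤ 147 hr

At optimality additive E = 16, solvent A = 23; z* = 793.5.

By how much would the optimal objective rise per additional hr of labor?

Check each constraint at x*: reactor time 39/39 (tight); labor 147/147 (tight).
From A_Bᵀ y = c: 1·y_reactor time + 2·y_labor = 11.5; 1·y_reactor time + 5·y_labor = 26.5.
Solving: y_reactor time = 1.5, y_labor = 5.
Shadow price of labor = 5.

5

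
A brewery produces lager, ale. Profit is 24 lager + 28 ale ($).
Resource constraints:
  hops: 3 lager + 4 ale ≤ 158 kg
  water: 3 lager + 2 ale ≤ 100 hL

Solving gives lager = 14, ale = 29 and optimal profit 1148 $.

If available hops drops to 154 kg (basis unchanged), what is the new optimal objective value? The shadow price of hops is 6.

1124

Δb = -4, so new z* = 1148 + (6)·(-4) = 1148 − 24 = 1124.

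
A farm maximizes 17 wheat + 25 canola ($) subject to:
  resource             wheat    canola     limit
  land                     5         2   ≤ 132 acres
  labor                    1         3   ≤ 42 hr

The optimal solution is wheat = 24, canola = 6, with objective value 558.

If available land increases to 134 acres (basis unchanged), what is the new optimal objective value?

Check each constraint at x*: land 132/132 (tight); labor 42/42 (tight).
From A_Bᵀ y = c: 5·y_land + 1·y_labor = 17; 2·y_land + 3·y_labor = 25.
This yields shadow prices y_land = 2, y_labor = 7.
Δz = y_land·Δb = 2 × (2) = 4, so new z* = 558 + 4 = 562.

562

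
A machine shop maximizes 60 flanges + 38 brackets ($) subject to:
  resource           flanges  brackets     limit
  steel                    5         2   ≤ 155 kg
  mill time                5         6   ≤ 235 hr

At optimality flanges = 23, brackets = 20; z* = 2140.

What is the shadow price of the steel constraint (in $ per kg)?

8.5

Both steel and mill time are binding at x*.
The binding rows give the dual system: 5·y_steel + 5·y_mill time = 60 and 2·y_steel + 6·y_mill time = 38.
Solving: y_steel = 8.5, y_mill time = 3.5.
Shadow price of steel = 8.5.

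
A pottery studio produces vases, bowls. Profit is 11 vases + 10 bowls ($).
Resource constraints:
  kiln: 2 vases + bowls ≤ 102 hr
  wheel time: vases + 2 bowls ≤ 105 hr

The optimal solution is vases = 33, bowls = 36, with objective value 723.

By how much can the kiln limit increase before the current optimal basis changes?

Binding constraints: kiln, wheel time. The basis is B = [[2,1],[1,2]] with det 3.
Per unit increase in kiln, x* moves by d = (0.6667, -0.3333).
The basis stays optimal until bowls reaches 0; allowable increase = 108 hr.

108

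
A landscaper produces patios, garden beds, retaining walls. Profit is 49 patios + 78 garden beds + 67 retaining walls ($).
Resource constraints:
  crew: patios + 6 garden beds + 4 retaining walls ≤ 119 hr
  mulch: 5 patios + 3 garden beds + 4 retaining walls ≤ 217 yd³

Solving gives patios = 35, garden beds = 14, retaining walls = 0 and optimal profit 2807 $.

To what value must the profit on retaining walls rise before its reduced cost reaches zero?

Both crew and mulch are binding at x*.
Dual feasibility on the basic columns requires 1·y_crew + 5·y_mulch = 49, 6·y_crew + 3·y_mulch = 78.
Solving: y_crew = 9, y_mulch = 8.
retaining walls enters the basis when its profit ≥ yᵀa₃ = 9·4 + 8·4 = 68.

68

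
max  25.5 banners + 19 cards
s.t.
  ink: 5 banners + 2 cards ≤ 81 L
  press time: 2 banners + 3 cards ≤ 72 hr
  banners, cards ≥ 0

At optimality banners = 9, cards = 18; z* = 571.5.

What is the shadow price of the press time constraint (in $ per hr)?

4

Both ink and press time are binding at x*.
From A_Bᵀ y = c: 5·y_ink + 2·y_press time = 25.5; 2·y_ink + 3·y_press time = 19.
Solving: y_ink = 3.5, y_press time = 4.
Shadow price of press time = 4.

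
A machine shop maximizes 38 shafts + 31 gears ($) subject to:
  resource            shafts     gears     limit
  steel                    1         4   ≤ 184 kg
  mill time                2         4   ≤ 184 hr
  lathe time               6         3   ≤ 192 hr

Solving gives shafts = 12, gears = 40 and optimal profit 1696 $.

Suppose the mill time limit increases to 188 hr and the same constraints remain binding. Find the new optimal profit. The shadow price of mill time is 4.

Δb = 4, so new z* = 1696 + (4)·(4) = 1696 + 16 = 1712.

1712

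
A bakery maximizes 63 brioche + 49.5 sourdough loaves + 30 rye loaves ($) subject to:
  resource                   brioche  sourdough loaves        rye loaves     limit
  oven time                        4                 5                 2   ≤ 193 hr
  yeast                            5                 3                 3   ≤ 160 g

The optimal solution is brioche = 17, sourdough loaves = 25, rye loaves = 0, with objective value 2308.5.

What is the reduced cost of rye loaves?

Check each constraint at x*: oven time 193/193 (tight); yeast 160/160 (tight).
Dual feasibility on the basic columns requires 4·y_oven time + 5·y_yeast = 63, 5·y_oven time + 3·y_yeast = 49.5.
Solving: y_oven time = 4.5, y_yeast = 9.
Reduced cost of rye loaves: c₃ − yᵀa₃ = 30 − (4.5·2 + 9·3) = 30 − 36 = -6.

-6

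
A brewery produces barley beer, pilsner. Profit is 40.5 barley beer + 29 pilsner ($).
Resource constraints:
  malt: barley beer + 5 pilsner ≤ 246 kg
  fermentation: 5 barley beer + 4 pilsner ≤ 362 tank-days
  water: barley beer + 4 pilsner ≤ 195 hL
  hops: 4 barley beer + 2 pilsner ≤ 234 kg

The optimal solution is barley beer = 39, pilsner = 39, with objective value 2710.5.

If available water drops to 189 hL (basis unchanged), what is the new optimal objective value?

2695.5

Check each constraint at x*: malt 234/246 (slack 12); fermentation 351/362 (slack 11); water 195/195 (tight); hops 234/234 (tight).
Since malt, fermentation are not tight, their duals are 0.
The binding rows give the dual system: 1·y_water + 4·y_hops = 40.5 and 4·y_water + 2·y_hops = 29.
Solving: y_water = 2.5, y_hops = 9.5.
Δz = y_water·Δb = 2.5 × (-6) = -15, so new z* = 2710.5 − 15 = 2695.5.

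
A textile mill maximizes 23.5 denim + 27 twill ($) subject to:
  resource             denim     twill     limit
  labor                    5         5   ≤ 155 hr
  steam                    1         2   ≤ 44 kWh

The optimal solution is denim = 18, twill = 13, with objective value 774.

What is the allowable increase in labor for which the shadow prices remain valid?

65

Binding constraints: labor, steam. The basis is B = [[5,5],[1,2]] with det 5.
Per unit increase in labor, x* moves by d = (0.4, -0.2).
The basis stays optimal until twill reaches 0; allowable increase = 65 hr.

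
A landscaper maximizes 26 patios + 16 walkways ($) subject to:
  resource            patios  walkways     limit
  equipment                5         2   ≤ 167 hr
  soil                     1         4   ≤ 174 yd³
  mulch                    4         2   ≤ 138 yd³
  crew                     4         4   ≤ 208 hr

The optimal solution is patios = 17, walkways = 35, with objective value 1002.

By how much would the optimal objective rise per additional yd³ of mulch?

5

Check each constraint at x*: equipment 155/167 (slack 12); soil 157/174 (slack 17); mulch 138/138 (tight); crew 208/208 (tight).
Since equipment, soil are not tight, their duals are 0.
Dual feasibility on the basic columns requires 4·y_mulch + 4·y_crew = 26, 2·y_mulch + 4·y_crew = 16.
This yields shadow prices y_mulch = 5, y_crew = 1.5.
Shadow price of mulch = 5.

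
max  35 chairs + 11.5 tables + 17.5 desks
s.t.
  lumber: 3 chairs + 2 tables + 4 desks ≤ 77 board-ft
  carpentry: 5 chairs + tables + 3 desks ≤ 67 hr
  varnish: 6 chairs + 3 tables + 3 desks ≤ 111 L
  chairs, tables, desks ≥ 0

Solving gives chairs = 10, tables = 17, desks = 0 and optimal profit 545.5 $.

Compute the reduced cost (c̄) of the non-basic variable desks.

At the optimum: lumber uses 64 of 77 (slack = 13); carpentry uses 67 of 67 (binding); varnish uses 111 of 111 (binding).
Slack constraints have shadow price 0 (complementary slackness).
Dual feasibility on the basic columns requires 5·y_carpentry + 6·y_varnish = 35, 1·y_carpentry + 3·y_varnish = 11.5.
→ y_carpentry = 4 and y_varnish = 2.5.
Reduced cost of desks: c₃ − yᵀa₃ = 17.5 − (4·3 + 2.5·3) = 17.5 − 19.5 = -2.

-2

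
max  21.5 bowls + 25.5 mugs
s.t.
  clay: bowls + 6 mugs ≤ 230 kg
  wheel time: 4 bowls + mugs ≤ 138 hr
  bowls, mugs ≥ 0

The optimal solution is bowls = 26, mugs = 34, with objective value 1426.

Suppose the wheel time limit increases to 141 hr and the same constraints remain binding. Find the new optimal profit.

1439.5

Check each constraint at x*: clay 230/230 (tight); wheel time 138/138 (tight).
From A_Bᵀ y = c: 1·y_clay + 4·y_wheel time = 21.5; 6·y_clay + 1·y_wheel time = 25.5.
→ y_clay = 3.5 and y_wheel time = 4.5.
Δz = y_wheel time·Δb = 4.5 × (3) = 13.5, so new z* = 1426 + 13.5 = 1439.5.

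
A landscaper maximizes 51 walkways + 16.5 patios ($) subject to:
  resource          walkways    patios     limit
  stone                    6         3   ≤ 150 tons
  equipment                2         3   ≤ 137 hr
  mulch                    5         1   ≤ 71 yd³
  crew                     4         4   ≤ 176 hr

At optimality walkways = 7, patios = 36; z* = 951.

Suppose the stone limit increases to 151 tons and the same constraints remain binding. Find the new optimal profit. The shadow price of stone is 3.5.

954.5

Δb = 1, so new z* = 951 + (3.5)·(1) = 951 + 3.5 = 954.5.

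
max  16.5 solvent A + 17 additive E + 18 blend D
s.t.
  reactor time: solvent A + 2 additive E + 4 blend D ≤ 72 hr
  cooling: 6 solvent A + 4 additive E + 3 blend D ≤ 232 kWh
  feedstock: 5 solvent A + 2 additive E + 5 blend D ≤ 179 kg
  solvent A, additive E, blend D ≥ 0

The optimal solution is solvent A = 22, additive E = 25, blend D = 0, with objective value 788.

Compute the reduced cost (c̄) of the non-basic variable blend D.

-6

Check each constraint at x*: reactor time 72/72 (tight); cooling 232/232 (tight); feedstock 160/179 (slack 19).
By complementary slackness, y = 0 for the non-binding constraint.
From A_Bᵀ y = c: 1·y_reactor time + 6·y_cooling = 16.5; 2·y_reactor time + 4·y_cooling = 17.
This yields shadow prices y_reactor time = 4.5, y_cooling = 2.
Reduced cost of blend D: c₃ − yᵀa₃ = 18 − (4.5·4 + 2·3) = 18 − 24 = -6.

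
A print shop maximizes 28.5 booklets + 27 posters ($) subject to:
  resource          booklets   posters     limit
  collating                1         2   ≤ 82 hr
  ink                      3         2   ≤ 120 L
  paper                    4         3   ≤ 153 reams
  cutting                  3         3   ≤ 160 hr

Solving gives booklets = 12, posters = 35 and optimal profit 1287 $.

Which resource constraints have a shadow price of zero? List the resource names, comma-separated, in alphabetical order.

collating: 82/82 (binding)
ink: 106/120 (slack 14)
paper: 153/153 (binding)
cutting: 141/160 (slack 19)
By complementary slackness, a constraint with positive slack has shadow price 0 → cutting, ink.

cutting, ink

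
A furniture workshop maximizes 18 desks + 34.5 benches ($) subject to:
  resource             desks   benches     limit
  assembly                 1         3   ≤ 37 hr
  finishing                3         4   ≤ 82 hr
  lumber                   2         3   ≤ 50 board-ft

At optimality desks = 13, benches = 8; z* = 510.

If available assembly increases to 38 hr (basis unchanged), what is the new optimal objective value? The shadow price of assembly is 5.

515

Δb = 1, so new z* = 510 + (5)·(1) = 510 + 5 = 515.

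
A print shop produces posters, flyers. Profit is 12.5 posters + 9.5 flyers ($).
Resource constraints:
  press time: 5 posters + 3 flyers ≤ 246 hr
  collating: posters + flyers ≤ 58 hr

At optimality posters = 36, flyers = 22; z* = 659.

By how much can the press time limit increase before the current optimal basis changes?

44

Binding constraints: press time, collating. The basis is B = [[5,3],[1,1]] with det 2.
Per unit increase in press time, x* moves by d = (0.5, -0.5).
The basis stays optimal until flyers reaches 0; allowable increase = 44 hr.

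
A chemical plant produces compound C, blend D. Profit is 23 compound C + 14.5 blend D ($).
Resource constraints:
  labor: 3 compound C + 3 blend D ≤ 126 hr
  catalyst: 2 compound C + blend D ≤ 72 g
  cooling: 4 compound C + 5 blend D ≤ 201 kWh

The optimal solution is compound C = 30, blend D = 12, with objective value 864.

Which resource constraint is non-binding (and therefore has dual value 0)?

labor: 126/126 (binding)
catalyst: 72/72 (binding)
cooling: 180/201 (slack 21)
By complementary slackness, a constraint with positive slack has shadow price 0 → cooling.

cooling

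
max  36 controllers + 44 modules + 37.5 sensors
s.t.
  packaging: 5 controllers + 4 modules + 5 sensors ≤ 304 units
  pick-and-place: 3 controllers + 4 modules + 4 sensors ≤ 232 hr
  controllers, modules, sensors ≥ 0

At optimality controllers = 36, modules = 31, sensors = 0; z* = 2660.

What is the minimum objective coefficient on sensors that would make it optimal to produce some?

45.5

Both packaging and pick-and-place are binding at x*.
The binding rows give the dual system: 5·y_packaging + 3·y_pick-and-place = 36 and 4·y_packaging + 4·y_pick-and-place = 44.
→ y_packaging = 1.5 and y_pick-and-place = 9.5.
sensors enters the basis when its profit ≥ yᵀa₃ = 1.5·5 + 9.5·4 = 45.5.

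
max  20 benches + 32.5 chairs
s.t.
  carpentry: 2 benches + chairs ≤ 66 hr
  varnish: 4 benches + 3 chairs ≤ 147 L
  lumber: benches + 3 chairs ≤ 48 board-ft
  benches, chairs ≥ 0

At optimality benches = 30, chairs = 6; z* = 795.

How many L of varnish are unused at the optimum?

varnish used = 4·30 + 3·6 = 138; slack = 147 − 138 = 9.

9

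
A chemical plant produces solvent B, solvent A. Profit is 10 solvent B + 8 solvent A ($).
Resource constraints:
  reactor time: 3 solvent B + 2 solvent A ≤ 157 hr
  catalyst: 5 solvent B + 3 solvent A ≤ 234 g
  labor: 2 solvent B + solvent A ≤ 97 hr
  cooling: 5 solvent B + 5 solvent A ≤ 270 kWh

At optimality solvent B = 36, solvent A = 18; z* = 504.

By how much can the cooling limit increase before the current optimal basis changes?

Binding constraints: catalyst, cooling. The basis is B = [[5,3],[5,5]] with det 10.
Per unit increase in cooling, x* moves by d = (-0.3, 0.5).
The basis stays optimal until solvent B reaches 0; allowable increase = 120 kWh.

120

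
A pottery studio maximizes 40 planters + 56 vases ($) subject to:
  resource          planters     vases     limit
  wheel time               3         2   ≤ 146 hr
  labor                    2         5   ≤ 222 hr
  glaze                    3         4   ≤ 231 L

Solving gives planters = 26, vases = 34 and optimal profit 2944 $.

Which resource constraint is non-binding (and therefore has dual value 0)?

glaze

wheel time: 146/146 (binding)
labor: 222/222 (binding)
glaze: 214/231 (slack 17)
By complementary slackness, a constraint with positive slack has shadow price 0 → glaze.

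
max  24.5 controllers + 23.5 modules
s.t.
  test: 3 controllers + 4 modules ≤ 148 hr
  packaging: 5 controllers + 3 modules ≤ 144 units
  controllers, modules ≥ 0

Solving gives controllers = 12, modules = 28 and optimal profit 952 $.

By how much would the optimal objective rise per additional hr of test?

4

Check each constraint at x*: test 148/148 (tight); packaging 144/144 (tight).
The binding rows give the dual system: 3·y_test + 5·y_packaging = 24.5 and 4·y_test + 3·y_packaging = 23.5.
Solving: y_test = 4, y_packaging = 2.5.
Shadow price of test = 4.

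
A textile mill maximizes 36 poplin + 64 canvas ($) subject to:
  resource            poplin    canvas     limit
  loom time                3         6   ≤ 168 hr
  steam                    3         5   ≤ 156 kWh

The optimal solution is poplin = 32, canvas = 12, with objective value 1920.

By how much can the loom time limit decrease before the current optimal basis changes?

12

Binding constraints: loom time, steam. The basis is B = [[3,6],[3,5]] with det -3.
Per unit decrease in loom time, x* moves by d = (1.6667, -1).
The basis stays optimal until canvas reaches 0; allowable decrease = 12 hr.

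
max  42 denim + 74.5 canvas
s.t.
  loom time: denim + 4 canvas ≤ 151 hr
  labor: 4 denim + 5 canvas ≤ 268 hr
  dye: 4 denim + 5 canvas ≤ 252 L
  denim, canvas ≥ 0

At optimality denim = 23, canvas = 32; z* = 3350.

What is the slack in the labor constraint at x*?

labor used = 4·23 + 5·32 = 252; slack = 268 − 252 = 16.

16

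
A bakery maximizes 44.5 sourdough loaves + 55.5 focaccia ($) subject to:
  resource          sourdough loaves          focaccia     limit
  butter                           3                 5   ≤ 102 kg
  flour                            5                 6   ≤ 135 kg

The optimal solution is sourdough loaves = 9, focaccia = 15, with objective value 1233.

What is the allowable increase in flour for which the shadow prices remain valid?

Binding constraints: butter, flour. The basis is B = [[3,5],[5,6]] with det -7.
Per unit increase in flour, x* moves by d = (0.7143, -0.4286).
The basis stays optimal until focaccia reaches 0; allowable increase = 35 kg.

35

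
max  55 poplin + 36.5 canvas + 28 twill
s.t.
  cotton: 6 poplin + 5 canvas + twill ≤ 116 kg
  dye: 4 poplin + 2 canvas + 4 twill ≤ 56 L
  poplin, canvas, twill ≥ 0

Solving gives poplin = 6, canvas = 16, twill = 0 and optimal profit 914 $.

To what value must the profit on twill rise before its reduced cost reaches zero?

32.5

At the optimum: cotton uses 116 of 116 (binding); dye uses 56 of 56 (binding).
Dual feasibility on the basic columns requires 6·y_cotton + 4·y_dye = 55, 5·y_cotton + 2·y_dye = 36.5.
→ y_cotton = 4.5 and y_dye = 7.
twill enters the basis when its profit ≥ yᵀa₃ = 4.5·1 + 7·4 = 32.5.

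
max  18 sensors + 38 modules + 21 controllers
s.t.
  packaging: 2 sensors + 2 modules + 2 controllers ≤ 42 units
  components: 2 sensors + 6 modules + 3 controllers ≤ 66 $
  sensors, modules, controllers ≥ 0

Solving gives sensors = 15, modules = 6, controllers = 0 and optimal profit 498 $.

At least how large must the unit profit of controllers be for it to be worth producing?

Check each constraint at x*: packaging 42/42 (tight); components 66/66 (tight).
Dual feasibility on the basic columns requires 2·y_packaging + 2·y_components = 18, 2·y_packaging + 6·y_components = 38.
Solving: y_packaging = 4, y_components = 5.
controllers enters the basis when its profit ≥ yᵀa₃ = 4·2 + 5·3 = 23.

23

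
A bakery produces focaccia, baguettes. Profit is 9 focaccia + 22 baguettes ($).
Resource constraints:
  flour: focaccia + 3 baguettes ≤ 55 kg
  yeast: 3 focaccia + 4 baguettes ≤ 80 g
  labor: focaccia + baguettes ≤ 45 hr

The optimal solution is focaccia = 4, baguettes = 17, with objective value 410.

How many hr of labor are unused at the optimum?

labor used = 1·4 + 1·17 = 21; slack = 45 − 21 = 24.

24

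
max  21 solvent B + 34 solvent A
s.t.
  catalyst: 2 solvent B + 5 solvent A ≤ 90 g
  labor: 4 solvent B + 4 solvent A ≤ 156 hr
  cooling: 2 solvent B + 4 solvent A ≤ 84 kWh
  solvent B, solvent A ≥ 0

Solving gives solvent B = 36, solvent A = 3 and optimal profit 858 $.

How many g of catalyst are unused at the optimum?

3

catalyst used = 2·36 + 5·3 = 87; slack = 90 − 87 = 3.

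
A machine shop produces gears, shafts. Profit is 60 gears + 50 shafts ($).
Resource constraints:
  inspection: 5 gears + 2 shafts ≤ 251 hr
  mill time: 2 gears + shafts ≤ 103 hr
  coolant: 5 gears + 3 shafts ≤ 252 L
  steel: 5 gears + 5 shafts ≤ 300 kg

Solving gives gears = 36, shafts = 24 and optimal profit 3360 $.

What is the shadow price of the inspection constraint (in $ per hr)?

0

Binding: coolant and steel. Non-binding: inspection (23 unused), mill time (7 unused).
By complementary slackness, y = 0 for the non-binding constraints.
The binding rows give the dual system: 5·y_coolant + 5·y_steel = 60 and 3·y_coolant + 5·y_steel = 50.
→ y_coolant = 5 and y_steel = 7.
Shadow price of inspection = 0.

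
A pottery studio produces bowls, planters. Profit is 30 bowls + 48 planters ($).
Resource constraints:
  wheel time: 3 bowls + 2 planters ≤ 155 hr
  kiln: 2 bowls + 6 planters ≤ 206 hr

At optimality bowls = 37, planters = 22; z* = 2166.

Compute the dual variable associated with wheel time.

6

At the optimum: wheel time uses 155 of 155 (binding); kiln uses 206 of 206 (binding).
From A_Bᵀ y = c: 3·y_wheel time + 2·y_kiln = 30; 2·y_wheel time + 6·y_kiln = 48.
This yields shadow prices y_wheel time = 6, y_kiln = 6.
Shadow price of wheel time = 6.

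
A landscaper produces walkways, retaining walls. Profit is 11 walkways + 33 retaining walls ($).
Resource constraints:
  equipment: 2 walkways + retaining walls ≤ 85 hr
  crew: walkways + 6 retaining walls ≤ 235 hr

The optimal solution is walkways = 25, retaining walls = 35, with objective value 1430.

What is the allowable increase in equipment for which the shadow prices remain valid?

385

Binding constraints: equipment, crew. The basis is B = [[2,1],[1,6]] with det 11.
Per unit increase in equipment, x* moves by d = (0.5455, -0.0909).
The basis stays optimal until retaining walls reaches 0; allowable increase = 385 hr.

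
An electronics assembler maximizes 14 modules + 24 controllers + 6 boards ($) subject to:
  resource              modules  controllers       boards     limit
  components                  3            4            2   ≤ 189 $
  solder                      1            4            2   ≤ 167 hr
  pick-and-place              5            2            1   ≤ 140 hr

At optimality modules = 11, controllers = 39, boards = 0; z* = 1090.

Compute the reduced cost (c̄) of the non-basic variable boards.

-6

At the optimum: components uses 189 of 189 (binding); solder uses 167 of 167 (binding); pick-and-place uses 133 of 140 (slack = 7).
By complementary slackness, y = 0 for the non-binding constraint.
From A_Bᵀ y = c: 3·y_components + 1·y_solder = 14; 4·y_components + 4·y_solder = 24.
Solving: y_components = 4, y_solder = 2.
Reduced cost of boards: c₃ − yᵀa₃ = 6 − (4·2 + 2·2) = 6 − 12 = -6.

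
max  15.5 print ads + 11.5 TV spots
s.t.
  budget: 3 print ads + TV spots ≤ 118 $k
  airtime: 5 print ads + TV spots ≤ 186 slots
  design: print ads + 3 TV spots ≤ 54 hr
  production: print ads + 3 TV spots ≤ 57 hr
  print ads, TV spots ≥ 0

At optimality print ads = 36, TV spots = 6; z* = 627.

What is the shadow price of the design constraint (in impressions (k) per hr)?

3

Binding: airtime and design. Non-binding: budget (4 unused), production (3 unused).
Slack constraints have shadow price 0 (complementary slackness).
The binding rows give the dual system: 5·y_airtime + 1·y_design = 15.5 and 1·y_airtime + 3·y_design = 11.5.
This yields shadow prices y_airtime = 2.5, y_design = 3.
Shadow price of design = 3.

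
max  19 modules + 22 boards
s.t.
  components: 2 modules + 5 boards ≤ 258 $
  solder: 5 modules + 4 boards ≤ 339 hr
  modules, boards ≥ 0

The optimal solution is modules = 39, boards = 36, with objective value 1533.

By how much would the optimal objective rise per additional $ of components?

Check each constraint at x*: components 258/258 (tight); solder 339/339 (tight).
The binding rows give the dual system: 2·y_components + 5·y_solder = 19 and 5·y_components + 4·y_solder = 22.
Solving: y_components = 2, y_solder = 3.
Shadow price of components = 2.

2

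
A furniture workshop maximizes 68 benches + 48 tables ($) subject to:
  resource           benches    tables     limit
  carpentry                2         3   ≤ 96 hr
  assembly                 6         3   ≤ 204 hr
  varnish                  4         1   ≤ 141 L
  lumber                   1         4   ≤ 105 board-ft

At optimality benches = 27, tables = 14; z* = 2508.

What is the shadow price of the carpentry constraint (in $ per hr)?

7

Binding: carpentry and assembly. Non-binding: varnish (19 unused), lumber (22 unused).
By complementary slackness, y = 0 for the non-binding constraints.
The binding rows give the dual system: 2·y_carpentry + 6·y_assembly = 68 and 3·y_carpentry + 3·y_assembly = 48.
Solving: y_carpentry = 7, y_assembly = 9.
Shadow price of carpentry = 7.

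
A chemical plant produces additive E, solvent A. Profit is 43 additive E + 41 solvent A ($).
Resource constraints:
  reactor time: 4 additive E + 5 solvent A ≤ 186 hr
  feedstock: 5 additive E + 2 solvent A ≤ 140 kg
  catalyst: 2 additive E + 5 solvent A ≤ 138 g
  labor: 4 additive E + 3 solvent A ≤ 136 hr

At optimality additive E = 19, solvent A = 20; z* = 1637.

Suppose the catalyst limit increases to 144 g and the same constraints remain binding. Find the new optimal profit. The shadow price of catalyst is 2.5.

1652

Δb = 6, so new z* = 1637 + (2.5)·(6) = 1637 + 15 = 1652.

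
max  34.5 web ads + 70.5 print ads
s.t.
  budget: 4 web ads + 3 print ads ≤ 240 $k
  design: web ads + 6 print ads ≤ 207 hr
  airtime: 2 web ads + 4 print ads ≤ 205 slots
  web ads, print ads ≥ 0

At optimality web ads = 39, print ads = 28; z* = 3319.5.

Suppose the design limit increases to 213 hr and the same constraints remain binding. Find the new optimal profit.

3370.5

Check each constraint at x*: budget 240/240 (tight); design 207/207 (tight); airtime 190/205 (slack 15).
Slack constraints have shadow price 0 (complementary slackness).
The binding rows give the dual system: 4·y_budget + 1·y_design = 34.5 and 3·y_budget + 6·y_design = 70.5.
Solving: y_budget = 6.5, y_design = 8.5.
Δz = y_design·Δb = 8.5 × (6) = 51, so new z* = 3319.5 + 51 = 3370.5.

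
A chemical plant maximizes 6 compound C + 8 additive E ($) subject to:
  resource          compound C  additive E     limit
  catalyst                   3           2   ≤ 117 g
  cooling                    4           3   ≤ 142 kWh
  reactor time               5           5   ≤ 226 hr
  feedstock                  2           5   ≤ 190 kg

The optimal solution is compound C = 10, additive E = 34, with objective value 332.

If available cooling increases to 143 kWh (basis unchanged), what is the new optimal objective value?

Binding: cooling and feedstock. Non-binding: catalyst (19 unused), reactor time (6 unused).
By complementary slackness, y = 0 for the non-binding constraints.
The binding rows give the dual system: 4·y_cooling + 2·y_feedstock = 6 and 3·y_cooling + 5·y_feedstock = 8.
Solving: y_cooling = 1, y_feedstock = 1.
Δz = y_cooling·Δb = 1 × (1) = 1, so new z* = 332 + 1 = 333.

333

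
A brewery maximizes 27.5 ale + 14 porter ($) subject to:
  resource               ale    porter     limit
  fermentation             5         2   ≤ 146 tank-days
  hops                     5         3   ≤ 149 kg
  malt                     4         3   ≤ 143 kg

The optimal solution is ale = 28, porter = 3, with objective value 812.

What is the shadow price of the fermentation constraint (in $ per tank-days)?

2.5

At the optimum: fermentation uses 146 of 146 (binding); hops uses 149 of 149 (binding); malt uses 121 of 143 (slack = 22).
Slack constraints have shadow price 0 (complementary slackness).
Dual feasibility on the basic columns requires 5·y_fermentation + 5·y_hops = 27.5, 2·y_fermentation + 3·y_hops = 14.
This yields shadow prices y_fermentation = 2.5, y_hops = 3.
Shadow price of fermentation = 2.5.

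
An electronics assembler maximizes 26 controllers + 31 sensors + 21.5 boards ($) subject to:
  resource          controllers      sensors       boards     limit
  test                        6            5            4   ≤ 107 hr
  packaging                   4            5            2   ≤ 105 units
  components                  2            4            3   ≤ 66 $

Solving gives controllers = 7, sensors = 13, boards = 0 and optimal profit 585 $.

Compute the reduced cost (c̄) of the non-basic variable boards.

Check each constraint at x*: test 107/107 (tight); packaging 93/105 (slack 12); components 66/66 (tight).
By complementary slackness, y = 0 for the non-binding constraint.
From A_Bᵀ y = c: 6·y_test + 2·y_components = 26; 5·y_test + 4·y_components = 31.
→ y_test = 3 and y_components = 4.
Reduced cost of boards: c₃ − yᵀa₃ = 21.5 − (3·4 + 4·3) = 21.5 − 24 = -2.5.

-2.5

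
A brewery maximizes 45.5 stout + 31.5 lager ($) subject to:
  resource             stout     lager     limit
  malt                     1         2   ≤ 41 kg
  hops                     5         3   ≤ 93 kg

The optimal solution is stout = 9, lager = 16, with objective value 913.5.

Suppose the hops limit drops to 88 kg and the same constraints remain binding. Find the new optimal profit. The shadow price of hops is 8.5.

871

Δb = -5, so new z* = 913.5 + (8.5)·(-5) = 913.5 − 42.5 = 871.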